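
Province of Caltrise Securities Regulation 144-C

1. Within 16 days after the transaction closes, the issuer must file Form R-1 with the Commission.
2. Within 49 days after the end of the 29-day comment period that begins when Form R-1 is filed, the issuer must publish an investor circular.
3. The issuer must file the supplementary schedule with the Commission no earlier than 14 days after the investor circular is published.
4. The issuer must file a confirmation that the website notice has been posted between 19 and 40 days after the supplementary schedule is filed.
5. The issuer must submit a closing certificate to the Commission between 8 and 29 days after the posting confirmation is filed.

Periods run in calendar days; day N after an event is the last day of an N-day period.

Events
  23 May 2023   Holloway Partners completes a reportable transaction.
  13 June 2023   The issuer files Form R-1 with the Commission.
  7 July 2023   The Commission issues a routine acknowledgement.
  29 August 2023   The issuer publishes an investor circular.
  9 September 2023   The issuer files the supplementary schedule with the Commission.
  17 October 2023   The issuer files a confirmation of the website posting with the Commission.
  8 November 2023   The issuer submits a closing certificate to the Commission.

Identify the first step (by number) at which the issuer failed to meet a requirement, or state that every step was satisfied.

(1) due by 23 May 2023 + 16 days = 8 June 2023; 13 June 2023 misses that deadline by 5 days.
Later steps need not be reached.

Step 1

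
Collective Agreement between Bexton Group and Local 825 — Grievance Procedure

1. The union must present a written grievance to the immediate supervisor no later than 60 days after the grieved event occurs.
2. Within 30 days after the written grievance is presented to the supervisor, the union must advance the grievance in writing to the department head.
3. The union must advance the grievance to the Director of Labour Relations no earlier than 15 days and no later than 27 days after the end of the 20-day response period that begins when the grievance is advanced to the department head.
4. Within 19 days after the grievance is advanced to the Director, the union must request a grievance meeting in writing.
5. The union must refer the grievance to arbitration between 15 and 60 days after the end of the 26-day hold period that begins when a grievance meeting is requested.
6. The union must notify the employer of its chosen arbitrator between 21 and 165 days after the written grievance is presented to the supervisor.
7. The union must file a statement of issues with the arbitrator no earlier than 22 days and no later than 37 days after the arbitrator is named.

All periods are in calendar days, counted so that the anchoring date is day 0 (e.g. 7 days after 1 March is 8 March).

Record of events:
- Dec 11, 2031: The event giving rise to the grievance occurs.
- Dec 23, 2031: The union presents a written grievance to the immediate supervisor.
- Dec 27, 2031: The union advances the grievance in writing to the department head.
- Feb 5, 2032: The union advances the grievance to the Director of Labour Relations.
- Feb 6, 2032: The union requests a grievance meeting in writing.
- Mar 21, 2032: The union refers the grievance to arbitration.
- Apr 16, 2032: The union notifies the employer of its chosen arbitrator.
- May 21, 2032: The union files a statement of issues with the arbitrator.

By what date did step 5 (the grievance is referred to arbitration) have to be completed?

May 2, 2032

A grievance meeting is requested on Feb 6, 2032; the 26-day hold period therefore ends Mar 3, 2032, and step 5 runs from that date. The window is 15–60 days after Mar 3, 2032; it closes on May 2, 2032.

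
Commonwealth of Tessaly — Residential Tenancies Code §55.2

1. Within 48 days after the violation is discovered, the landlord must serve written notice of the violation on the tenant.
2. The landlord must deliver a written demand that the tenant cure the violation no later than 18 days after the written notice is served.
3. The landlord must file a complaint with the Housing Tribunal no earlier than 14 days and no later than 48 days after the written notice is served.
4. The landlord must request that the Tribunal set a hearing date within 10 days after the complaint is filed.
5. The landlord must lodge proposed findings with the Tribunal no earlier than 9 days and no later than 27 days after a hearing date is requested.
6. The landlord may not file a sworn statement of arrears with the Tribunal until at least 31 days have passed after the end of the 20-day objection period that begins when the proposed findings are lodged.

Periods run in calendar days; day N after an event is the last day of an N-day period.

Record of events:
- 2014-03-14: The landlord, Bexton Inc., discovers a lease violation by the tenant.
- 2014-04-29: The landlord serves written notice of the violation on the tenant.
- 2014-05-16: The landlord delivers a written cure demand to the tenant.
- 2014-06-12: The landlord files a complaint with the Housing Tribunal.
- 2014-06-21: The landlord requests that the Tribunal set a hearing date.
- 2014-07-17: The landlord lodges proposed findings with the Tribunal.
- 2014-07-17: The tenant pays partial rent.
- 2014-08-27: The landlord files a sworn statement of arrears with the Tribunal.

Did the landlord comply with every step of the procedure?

Step 1 — counting 48 days from 2014-03-14 (when the violation is discovered) gives a deadline of 2014-05-01; completed 2014-04-29, before the deadline.
Step 2 — counting 18 days from 2014-04-29 (when the written notice is served) gives a deadline of 2014-05-17; 2014-05-16 is within that limit.
Step 3 — 14 and 48 days from 2014-04-29 (when the written notice is served) are 2014-05-13 and 2014-06-16 respectively; 2014-06-12 falls inside that range.
Step 4 — counting 10 days from 2014-06-12 (when the complaint is filed) gives a deadline of 2014-06-22; completed 2014-06-21, before the deadline.
Step 5 — 9 and 27 days from 2014-06-21 (when a hearing date is requested) are 2014-06-30 and 2014-07-18 respectively; done 2014-07-17, which is between those dates.
Step 6 — must wait 31 days from 2014-08-06 (end of the 20-day objection period, which began when the proposed findings are lodged on 2014-07-17), so not before 2014-09-06; done 2014-08-27 — 10 days too early.
The procedure was therefore not followed at step 6.

No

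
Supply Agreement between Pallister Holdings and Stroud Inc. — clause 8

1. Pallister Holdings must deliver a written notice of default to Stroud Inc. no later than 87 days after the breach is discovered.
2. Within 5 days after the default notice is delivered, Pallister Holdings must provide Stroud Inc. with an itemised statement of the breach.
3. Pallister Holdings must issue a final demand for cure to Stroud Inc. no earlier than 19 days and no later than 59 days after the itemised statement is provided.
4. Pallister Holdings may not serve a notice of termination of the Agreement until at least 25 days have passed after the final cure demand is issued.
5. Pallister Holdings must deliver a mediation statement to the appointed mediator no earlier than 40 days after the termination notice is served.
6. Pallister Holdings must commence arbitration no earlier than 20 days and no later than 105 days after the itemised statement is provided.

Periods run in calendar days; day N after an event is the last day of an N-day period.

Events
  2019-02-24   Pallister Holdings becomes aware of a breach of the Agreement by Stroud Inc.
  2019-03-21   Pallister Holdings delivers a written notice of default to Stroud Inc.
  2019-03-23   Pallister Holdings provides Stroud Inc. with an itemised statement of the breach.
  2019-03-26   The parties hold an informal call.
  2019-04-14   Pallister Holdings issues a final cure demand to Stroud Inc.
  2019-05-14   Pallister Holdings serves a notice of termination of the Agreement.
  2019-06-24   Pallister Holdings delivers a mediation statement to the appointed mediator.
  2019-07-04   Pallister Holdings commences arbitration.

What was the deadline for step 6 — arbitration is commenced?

2019-07-06

Step 6 runs from 2019-03-23, when the itemised statement is provided. The window is 20–105 days after 2019-03-23; it closes on 2019-07-06.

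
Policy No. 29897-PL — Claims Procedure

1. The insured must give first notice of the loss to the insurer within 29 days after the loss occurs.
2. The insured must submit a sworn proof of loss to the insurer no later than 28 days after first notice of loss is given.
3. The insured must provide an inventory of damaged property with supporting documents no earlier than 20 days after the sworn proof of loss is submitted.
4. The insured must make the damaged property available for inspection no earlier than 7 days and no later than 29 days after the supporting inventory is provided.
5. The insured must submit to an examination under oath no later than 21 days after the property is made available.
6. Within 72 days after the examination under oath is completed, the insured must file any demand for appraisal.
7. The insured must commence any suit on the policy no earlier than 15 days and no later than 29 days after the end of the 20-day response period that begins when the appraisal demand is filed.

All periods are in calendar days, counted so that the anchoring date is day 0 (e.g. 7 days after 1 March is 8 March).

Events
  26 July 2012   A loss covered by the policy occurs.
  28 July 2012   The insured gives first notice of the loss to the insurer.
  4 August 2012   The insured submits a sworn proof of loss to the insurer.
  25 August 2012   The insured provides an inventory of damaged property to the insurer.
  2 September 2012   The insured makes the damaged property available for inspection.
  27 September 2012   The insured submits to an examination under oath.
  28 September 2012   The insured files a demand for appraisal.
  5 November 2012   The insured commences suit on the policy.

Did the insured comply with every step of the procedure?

No

Step 1: 29 days after 26 July 2012 (when the loss occurs) is 24 August 2012; 28 July 2012 is within that limit.
Step 2: 28 days after 28 July 2012 (when first notice of loss is given) is 25 August 2012; done 4 August 2012 — timely.
Step 3: the earliest permitted date is 20 days after 4 August 2012 (when the sworn proof of loss is submitted), i.e. 24 August 2012; done 25 August 2012, after the minimum wait.
Step 4: the window is 7–29 days after 25 August 2012 (when the supporting inventory is provided), so 1 September 2012 through 23 September 2012; done 2 September 2012 — within the window.
Step 5: 21 days after 2 September 2012 (when the property is made available) is 23 September 2012; not done until 27 September 2012, 4 days after the deadline.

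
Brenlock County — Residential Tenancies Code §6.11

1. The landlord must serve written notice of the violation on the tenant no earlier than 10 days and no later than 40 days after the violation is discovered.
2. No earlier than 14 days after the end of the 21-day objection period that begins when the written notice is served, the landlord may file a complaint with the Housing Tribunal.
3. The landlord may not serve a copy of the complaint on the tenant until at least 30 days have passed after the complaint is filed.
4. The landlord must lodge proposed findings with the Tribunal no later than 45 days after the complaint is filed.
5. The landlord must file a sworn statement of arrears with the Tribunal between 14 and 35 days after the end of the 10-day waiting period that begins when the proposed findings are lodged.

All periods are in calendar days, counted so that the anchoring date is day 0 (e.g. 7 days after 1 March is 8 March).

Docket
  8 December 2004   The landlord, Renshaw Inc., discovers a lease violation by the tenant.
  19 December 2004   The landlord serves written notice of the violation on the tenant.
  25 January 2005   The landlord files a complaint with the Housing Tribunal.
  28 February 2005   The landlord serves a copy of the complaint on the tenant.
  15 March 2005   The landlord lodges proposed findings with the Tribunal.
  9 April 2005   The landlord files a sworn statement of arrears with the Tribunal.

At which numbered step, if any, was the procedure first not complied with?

Step 1: the window is 10–40 days after 8 December 2004 (when the violation is discovered), so 18 December 2004 through 17 January 2005; 19 December 2004 falls inside that range.
Step 2: the earliest permitted date is 14 days after 9 January 2005 (end of the 21-day objection period, which began when the written notice is served on 19 December 2004), i.e. 23 January 2005; 25 January 2005 is on or after that date.
Step 3: the earliest permitted date is 30 days after 25 January 2005 (when the complaint is filed), i.e. 24 February 2005; done 28 February 2005 — permitted.
Step 4: 45 days after 25 January 2005 (when the complaint is filed) is 11 March 2005; done 15 March 2005 — 4 days late.

Step 4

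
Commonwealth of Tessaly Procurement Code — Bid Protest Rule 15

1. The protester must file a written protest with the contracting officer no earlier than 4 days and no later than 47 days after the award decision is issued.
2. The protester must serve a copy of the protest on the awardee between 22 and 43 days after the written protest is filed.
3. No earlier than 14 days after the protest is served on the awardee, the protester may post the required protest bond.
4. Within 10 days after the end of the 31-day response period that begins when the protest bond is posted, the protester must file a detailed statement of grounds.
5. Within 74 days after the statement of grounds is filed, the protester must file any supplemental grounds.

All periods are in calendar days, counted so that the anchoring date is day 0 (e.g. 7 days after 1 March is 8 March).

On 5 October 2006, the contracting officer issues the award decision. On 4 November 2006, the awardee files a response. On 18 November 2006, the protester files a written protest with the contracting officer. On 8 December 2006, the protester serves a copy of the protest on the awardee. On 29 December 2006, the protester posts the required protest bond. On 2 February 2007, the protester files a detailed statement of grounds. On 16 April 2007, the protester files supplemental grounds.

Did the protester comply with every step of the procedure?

No

Step 1 — 4 and 47 days from 5 October 2006 (when the award decision is issued) are 9 October 2006 and 21 November 2006 respectively; done 18 November 2006 — within the window.
Step 2 — 22 and 43 days from 18 November 2006 (when the written protest is filed) are 10 December 2006 and 31 December 2006 respectively; 8 December 2006 is 2 days too early.
Later steps need not be reached.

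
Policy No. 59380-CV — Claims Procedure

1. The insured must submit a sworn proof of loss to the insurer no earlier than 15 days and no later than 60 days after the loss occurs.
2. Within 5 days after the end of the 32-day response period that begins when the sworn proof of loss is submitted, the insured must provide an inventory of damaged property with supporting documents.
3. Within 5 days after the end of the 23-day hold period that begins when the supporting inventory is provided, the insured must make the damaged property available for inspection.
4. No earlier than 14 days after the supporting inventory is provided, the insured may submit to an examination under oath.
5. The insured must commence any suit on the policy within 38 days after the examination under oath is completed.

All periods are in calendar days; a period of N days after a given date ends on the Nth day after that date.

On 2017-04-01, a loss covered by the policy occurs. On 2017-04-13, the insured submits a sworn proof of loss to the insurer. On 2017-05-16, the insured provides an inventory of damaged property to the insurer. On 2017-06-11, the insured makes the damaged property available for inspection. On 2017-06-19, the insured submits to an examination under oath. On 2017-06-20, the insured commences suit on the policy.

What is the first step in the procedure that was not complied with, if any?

Step 1: the window is 15–60 days after 2017-04-01 (when the loss occurs), so 2017-04-16 through 2017-05-31; done 2017-04-13 — 3 days before the window opened.
The procedure was therefore not followed at step 1.

Step 1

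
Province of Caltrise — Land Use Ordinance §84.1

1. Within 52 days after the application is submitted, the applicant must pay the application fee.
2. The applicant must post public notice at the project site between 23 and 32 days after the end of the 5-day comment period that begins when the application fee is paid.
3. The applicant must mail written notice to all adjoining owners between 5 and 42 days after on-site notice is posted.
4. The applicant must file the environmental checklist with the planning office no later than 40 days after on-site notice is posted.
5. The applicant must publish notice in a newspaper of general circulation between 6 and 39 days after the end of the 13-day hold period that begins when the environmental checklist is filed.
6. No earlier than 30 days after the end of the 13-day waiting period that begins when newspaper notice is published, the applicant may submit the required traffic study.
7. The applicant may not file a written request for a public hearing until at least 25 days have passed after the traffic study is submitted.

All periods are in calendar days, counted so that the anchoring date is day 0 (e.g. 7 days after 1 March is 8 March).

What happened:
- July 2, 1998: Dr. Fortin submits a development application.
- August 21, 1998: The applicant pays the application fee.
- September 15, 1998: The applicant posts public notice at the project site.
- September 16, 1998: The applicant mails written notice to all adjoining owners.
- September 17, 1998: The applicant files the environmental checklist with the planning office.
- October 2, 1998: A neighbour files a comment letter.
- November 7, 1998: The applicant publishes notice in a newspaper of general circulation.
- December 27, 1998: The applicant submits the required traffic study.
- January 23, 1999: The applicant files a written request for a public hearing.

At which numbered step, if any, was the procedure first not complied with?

Step 2

(1) due by July 2, 1998 + 52 days = August 23, 1998; completed August 21, 1998, before the deadline.
(2) the permitted window runs from August 26, 1998 + 23 = September 18, 1998 to August 26, 1998 + 32 = September 27, 1998; done September 15, 1998 — 3 days before the window opened.
That is the first point of non-compliance.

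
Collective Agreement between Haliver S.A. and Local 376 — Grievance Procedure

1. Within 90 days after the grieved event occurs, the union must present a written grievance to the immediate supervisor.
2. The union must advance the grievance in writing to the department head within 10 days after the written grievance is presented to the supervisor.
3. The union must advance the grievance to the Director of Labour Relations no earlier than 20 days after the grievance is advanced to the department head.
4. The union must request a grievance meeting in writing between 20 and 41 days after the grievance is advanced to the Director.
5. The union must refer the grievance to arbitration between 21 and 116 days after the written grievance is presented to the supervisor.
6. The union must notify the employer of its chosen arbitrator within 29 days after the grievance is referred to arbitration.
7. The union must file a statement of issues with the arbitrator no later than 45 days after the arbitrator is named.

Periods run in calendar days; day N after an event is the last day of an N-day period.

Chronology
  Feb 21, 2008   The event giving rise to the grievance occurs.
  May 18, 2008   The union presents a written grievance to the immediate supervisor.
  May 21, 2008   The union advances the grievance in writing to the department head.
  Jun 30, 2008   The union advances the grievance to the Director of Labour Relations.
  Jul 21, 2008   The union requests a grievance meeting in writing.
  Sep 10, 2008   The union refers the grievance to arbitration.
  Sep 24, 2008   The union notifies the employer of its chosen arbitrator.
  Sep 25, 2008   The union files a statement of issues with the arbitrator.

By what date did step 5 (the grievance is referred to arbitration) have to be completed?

Step 5 runs from May 18, 2008, when the written grievance is presented to the supervisor. The window is 21–116 days after May 18, 2008; it closes on Sep 11, 2008.

Sep 11, 2008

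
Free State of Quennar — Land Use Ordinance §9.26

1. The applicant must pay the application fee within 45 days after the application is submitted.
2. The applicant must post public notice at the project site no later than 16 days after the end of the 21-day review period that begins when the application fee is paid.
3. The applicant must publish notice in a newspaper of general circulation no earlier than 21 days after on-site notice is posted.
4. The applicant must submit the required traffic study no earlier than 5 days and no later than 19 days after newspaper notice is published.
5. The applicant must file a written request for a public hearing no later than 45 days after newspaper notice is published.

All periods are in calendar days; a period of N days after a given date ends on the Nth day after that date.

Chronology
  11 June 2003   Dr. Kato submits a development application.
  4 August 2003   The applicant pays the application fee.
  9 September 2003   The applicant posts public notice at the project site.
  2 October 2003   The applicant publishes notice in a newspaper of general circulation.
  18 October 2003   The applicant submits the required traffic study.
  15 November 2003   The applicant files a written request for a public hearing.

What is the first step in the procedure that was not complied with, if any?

Step 1

Step 1 — counting 45 days from 11 June 2003 (when the application is submitted) gives a deadline of 26 July 2003; not done until 4 August 2003, 9 days after the deadline.
Later steps need not be reached.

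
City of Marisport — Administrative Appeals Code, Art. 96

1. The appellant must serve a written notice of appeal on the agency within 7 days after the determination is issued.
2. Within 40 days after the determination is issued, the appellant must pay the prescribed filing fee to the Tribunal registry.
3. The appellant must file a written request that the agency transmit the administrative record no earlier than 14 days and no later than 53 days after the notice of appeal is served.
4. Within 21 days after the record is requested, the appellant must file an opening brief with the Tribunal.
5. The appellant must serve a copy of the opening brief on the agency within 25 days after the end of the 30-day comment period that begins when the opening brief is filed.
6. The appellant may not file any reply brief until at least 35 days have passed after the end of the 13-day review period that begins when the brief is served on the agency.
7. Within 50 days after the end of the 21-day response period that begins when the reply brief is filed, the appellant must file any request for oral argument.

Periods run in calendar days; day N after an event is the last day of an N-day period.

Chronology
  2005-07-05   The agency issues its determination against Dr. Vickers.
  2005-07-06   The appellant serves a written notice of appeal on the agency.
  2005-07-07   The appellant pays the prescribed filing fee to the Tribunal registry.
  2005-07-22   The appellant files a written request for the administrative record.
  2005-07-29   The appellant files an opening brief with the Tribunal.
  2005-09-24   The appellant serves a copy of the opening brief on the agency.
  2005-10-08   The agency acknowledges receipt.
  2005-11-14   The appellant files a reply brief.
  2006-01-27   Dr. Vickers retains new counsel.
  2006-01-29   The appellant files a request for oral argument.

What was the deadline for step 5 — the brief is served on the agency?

2005-09-22

The opening brief is filed on 2005-07-29; the 30-day comment period therefore ends 2005-08-28, and step 5 runs from that date. 25 days after 2005-08-28 is 2005-09-22.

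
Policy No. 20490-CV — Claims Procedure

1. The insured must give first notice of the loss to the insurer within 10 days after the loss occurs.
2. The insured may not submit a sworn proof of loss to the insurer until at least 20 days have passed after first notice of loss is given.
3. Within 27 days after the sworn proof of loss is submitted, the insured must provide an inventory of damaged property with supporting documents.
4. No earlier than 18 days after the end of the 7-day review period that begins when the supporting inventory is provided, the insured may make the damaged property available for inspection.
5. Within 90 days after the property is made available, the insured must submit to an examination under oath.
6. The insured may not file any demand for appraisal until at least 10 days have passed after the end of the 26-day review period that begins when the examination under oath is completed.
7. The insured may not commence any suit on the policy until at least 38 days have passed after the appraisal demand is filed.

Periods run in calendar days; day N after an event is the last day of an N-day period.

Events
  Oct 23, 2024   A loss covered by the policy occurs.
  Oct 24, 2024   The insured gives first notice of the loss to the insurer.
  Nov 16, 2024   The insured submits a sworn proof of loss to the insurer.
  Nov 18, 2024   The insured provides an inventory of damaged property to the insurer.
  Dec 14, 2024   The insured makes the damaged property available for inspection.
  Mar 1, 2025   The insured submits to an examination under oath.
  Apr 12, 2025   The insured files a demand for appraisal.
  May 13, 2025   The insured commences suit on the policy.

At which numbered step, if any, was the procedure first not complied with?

Step 1: 10 days after Oct 23, 2024 (when the loss occurs) is Nov 2, 2024; done Oct 24, 2024 — timely.
Step 2: the earliest permitted date is 20 days after Oct 24, 2024 (when first notice of loss is given), i.e. Nov 13, 2024; done Nov 16, 2024 — permitted.
Step 3: 27 days after Nov 16, 2024 (when the sworn proof of loss is submitted) is Dec 13, 2024; Nov 18, 2024 is within that limit.
Step 4: the earliest permitted date is 18 days after Nov 25, 2024 (end of the 7-day review period, which began when the supporting inventory is provided on Nov 18, 2024), i.e. Dec 13, 2024; done Dec 14, 2024, after the minimum wait.
Step 5: 90 days after Dec 14, 2024 (when the property is made available) is Mar 14, 2025; completed Mar 1, 2025, before the deadline.
Step 6: the earliest permitted date is 10 days after Mar 27, 2025 (end of the 26-day review period, which began when the examination under oath is completed on Mar 1, 2025), i.e. Apr 6, 2025; done Apr 12, 2025, after the minimum wait.
Step 7: the earliest permitted date is 38 days after Apr 12, 2025 (when the appraisal demand is filed), i.e. May 20, 2025; acted on May 13, 2025, 7 days prematurely.

Step 7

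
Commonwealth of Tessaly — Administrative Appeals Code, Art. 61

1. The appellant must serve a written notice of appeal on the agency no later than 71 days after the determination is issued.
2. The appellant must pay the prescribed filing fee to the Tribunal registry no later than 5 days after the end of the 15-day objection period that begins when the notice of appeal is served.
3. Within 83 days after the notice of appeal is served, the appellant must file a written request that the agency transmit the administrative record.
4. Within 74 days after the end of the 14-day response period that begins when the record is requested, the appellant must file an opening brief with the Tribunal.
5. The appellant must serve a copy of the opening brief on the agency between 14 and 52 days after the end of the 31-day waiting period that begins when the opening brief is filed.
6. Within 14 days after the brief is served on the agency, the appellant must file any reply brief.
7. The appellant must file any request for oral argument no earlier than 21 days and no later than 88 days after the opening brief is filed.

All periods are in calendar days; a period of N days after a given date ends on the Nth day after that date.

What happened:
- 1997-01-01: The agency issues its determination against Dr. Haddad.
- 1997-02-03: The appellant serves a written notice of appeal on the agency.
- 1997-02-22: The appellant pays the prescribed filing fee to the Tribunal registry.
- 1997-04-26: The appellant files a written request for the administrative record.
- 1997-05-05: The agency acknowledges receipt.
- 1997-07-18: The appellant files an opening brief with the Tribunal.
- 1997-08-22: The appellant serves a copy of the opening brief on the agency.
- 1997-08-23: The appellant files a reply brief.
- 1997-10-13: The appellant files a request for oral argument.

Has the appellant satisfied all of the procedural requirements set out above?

No

Step 1: 71 days after 1997-01-01 (when the determination is issued) is 1997-03-13; 1997-02-03 is within that limit.
Step 2: 5 days after 1997-02-18 (end of the 15-day objection period, which began when the notice of appeal is served on 1997-02-03) is 1997-02-23; done 1997-02-22 — timely.
Step 3: 83 days after 1997-02-03 (when the notice of appeal is served) is 1997-04-27; 1997-04-26 is within that limit.
Step 4: 74 days after 1997-05-10 (end of the 14-day response period, which began when the record is requested on 1997-04-26) is 1997-07-23; 1997-07-18 is within that limit.
Step 5: the window is 14–52 days after 1997-08-18 (end of the 31-day waiting period, which began when the opening brief is filed on 1997-07-18), so 1997-09-01 through 1997-10-09; done 1997-08-22 — 10 days before the window opened.
Later steps need not be reached.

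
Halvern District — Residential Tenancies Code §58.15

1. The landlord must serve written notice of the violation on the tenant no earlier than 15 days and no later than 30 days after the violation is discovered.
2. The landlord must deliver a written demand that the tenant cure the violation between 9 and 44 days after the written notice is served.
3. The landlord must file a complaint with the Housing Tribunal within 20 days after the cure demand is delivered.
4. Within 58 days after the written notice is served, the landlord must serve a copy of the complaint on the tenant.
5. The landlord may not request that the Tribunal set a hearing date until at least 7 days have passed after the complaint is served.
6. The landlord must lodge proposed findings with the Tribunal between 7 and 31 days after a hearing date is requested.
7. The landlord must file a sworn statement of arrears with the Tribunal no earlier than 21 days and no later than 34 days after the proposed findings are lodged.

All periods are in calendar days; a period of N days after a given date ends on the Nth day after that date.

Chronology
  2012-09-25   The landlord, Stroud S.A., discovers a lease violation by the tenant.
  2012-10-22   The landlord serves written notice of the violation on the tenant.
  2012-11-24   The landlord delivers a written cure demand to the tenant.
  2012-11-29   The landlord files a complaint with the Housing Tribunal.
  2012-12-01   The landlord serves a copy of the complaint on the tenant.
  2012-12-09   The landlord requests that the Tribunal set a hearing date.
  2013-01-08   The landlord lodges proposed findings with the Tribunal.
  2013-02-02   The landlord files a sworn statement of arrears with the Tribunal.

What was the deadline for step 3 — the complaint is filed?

Step 3 runs from 2012-11-24, when the cure demand is delivered. 20 days after 2012-11-24 is 2012-12-14.

2012-12-14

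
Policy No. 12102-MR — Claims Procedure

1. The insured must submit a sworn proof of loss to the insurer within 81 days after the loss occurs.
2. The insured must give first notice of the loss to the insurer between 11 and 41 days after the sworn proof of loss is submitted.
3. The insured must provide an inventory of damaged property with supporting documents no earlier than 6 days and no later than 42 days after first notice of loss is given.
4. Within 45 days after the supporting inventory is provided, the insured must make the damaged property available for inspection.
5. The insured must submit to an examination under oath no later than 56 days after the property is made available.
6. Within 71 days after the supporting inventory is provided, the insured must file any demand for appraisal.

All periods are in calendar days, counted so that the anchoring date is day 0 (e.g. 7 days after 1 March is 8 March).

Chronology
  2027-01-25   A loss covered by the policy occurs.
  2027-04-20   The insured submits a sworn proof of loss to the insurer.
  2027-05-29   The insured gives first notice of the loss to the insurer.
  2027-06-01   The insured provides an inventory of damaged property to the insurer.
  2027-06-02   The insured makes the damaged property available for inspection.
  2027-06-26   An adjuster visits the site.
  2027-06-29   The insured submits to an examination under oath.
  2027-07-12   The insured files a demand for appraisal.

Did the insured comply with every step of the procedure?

No

Step 1 — counting 81 days from 2027-01-25 (when the loss occurs) gives a deadline of 2027-04-16; 2027-04-20 misses that deadline by 4 days.
That is the first point of non-compliance.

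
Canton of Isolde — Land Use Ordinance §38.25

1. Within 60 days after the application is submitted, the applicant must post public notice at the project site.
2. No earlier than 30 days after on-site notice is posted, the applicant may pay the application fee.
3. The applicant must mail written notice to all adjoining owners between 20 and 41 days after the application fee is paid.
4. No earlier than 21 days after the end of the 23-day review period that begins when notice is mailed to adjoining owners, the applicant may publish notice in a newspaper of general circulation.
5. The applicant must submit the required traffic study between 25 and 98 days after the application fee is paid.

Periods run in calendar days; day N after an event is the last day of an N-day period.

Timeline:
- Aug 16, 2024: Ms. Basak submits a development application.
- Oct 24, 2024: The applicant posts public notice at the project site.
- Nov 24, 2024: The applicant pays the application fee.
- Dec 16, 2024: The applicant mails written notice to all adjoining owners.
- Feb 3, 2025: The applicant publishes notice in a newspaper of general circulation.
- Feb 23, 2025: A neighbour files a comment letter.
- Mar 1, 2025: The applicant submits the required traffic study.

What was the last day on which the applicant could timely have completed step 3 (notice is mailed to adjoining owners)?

Step 3 runs from Nov 24, 2024, when the application fee is paid. The window is 20–41 days after Nov 24, 2024; it closes on Jan 4, 2025.

Jan 4, 2025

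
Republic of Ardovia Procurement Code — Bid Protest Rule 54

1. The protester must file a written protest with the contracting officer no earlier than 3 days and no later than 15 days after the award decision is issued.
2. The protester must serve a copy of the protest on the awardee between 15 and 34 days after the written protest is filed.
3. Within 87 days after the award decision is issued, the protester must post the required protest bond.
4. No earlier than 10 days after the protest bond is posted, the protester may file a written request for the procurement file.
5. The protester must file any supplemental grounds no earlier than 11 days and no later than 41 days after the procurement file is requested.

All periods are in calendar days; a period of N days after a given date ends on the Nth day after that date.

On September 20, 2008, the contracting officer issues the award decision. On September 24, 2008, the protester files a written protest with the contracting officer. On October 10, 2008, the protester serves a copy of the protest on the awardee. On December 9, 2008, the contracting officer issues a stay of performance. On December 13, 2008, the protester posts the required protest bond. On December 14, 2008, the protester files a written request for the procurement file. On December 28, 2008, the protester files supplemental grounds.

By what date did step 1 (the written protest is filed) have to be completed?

October 5, 2008

Step 1 runs from September 20, 2008, when the award decision is issued. The window is 3–15 days after September 20, 2008; it closes on October 5, 2008.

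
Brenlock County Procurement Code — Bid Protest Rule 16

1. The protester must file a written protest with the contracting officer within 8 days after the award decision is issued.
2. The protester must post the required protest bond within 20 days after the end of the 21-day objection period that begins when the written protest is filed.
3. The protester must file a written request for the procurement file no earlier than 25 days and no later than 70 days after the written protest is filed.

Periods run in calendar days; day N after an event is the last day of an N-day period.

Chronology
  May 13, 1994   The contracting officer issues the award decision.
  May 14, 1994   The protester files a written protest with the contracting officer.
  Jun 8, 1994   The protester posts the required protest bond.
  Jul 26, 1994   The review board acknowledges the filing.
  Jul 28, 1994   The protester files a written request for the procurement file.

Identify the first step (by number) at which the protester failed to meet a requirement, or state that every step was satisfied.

(1) due by May 13, 1994 + 8 days = May 21, 1994; May 14, 1994 is within that limit.
(2) due by Jun 4, 1994 + 20 days = Jun 24, 1994; done Jun 8, 1994 — timely.
(3) the permitted window runs from May 14, 1994 + 25 = Jun 8, 1994 to May 14, 1994 + 70 = Jul 23, 1994; Jul 28, 1994 is 5 days past the end of the window.

Step 3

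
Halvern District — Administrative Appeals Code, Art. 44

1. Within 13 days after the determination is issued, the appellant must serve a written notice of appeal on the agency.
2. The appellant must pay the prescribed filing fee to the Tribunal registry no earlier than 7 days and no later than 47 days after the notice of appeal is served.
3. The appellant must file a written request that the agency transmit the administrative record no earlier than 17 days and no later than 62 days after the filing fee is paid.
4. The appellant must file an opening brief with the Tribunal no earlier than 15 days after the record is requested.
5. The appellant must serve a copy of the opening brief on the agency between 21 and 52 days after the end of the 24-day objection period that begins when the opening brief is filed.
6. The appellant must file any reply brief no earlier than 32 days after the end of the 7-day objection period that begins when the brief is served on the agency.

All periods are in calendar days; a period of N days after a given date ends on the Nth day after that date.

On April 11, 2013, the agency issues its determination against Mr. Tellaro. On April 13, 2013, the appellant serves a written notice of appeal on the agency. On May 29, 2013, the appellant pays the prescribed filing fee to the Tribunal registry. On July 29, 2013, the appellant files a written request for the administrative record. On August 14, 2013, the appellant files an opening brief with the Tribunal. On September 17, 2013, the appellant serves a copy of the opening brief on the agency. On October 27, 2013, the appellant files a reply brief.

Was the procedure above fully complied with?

No

Step 1 — counting 13 days from April 11, 2013 (when the determination is issued) gives a deadline of April 24, 2013; done April 13, 2013 — timely.
Step 2 — 7 and 47 days from April 13, 2013 (when the notice of appeal is served) are April 20, 2013 and May 30, 2013 respectively; done May 29, 2013 — within the window.
Step 3 — 17 and 62 days from May 29, 2013 (when the filing fee is paid) are June 15, 2013 and July 30, 2013 respectively; done July 29, 2013, which is between those dates.
Step 4 — must wait 15 days from July 29, 2013 (when the record is requested), so not before August 13, 2013; August 14, 2013 is on or after that date.
Step 5 — 21 and 52 days from September 7, 2013 (end of the 24-day objection period, which began when the opening brief is filed on August 14, 2013) are September 28, 2013 and October 29, 2013 respectively; September 17, 2013 is 11 days too early.
The analysis stops there.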